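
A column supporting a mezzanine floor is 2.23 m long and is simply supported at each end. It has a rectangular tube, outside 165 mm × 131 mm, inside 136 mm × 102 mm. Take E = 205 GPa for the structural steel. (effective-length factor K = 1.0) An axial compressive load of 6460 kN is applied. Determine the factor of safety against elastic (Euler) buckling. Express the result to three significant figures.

Weak-axis I_min = (h_o·b_o³ − h_i·b_i³)/12 with b_o = 131, b_i = 102.0 mm (shorter outer/inner sides).
I_min = (165×131³ − 136.0×102.0³)/12 = 1.888×10^7 mm⁴
I = 1.888×10^7 mm⁴ = 1.888×10^-5 m⁴
Effective length L_e = K·L = 1 × 2.23 = 2.230 m
P_cr = π²EI / L_e² = π² × 205×10⁹ × 1.888×10^-5 / 2.230² = 7.683×10^6 N
Factor of safety n = P_cr / P = 7683.2 / 6460 = 1.19

n ≈ 1.19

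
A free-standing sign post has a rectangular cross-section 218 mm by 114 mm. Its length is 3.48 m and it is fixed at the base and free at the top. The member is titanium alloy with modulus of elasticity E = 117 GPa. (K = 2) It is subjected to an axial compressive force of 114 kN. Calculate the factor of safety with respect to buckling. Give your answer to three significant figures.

Buckling occurs about the weak axis: I_min = h·b³/12 with b = 114 mm (the shorter side).
I_min = 218×114³/12 = 2.691×10^7 mm⁴
I = 2.691×10^7 mm⁴ = 2.691×10^-5 m⁴
Effective length L_e = K·L = 2 × 3.48 = 6.960 m
P_cr = π²EI / L_e² = π² × 117×10⁹ × 2.691×10^-5 / 6.960² = 6.416×10^5 N
Factor of safety n = P_cr / P = 641.59 / 114 = 5.63

n ≈ 5.63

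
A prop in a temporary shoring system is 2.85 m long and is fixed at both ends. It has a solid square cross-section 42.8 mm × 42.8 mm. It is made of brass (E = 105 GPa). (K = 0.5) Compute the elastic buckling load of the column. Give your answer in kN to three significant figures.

P_cr ≈ 143 kN

I = a⁴/12 = 42.8⁴/12 = 2.796×10^5 mm⁴
I = 2.796×10^5 mm⁴ = 2.796×10^-7 m⁴
Effective length L_e = K·L = 0.5 × 2.85 = 1.425 m
P_cr = π²EI / L_e² = π² × 105×10⁹ × 2.796×10^-7 / 1.425² = 1.427×10^5 N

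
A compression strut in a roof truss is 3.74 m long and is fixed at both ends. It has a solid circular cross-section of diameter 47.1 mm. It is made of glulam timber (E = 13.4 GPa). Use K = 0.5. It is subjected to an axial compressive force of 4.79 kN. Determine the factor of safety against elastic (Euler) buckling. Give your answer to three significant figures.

I = πd⁴/64 = π×47.1⁴/64 = 2.416×10^5 mm⁴
I = 2.416×10^5 mm⁴ = 2.416×10^-7 m⁴
Effective length L_e = K·L = 0.5 × 3.74 = 1.870 m
P_cr = π²EI / L_e² = π² × 13.4×10⁹ × 2.416×10^-7 / 1.870² = 9.136×10^3 N
Factor of safety n = P_cr / P = 9.1364 / 4.79 = 1.91

n ≈ 1.91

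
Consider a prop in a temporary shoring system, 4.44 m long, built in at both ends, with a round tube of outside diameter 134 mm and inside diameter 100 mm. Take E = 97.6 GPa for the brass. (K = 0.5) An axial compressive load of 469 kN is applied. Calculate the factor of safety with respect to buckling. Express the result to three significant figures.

d_o = 134 mm, d_i = 100 mm
I = π(d_o⁴ − d_i⁴)/64 = π(134⁴ − 100.0⁴)/64 = 1.092×10^7 mm⁴
I = 1.092×10^7 mm⁴ = 1.092×10^-5 m⁴
Effective length L_e = K·L = 0.5 × 4.44 = 2.220 m
P_cr = π²EI / L_e² = π² × 97.6×10⁹ × 1.092×10^-5 / 2.220² = 2.134×10^6 N
Factor of safety n = P_cr / P = 2133.9 / 469 = 4.55

n ≈ 4.55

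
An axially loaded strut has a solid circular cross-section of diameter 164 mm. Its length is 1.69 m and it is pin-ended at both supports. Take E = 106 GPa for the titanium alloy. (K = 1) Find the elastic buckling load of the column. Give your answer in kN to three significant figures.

I = πd⁴/64 = π×164⁴/64 = 3.551×10^7 mm⁴
I = 3.551×10^7 mm⁴ = 3.551×10^-5 m⁴
Effective length L_e = K·L = 1 × 1.69 = 1.690 m
P_cr = π²EI / L_e² = π² × 106×10⁹ × 3.551×10^-5 / 1.690² = 1.301×10^7 N

P_cr ≈ 13000 kN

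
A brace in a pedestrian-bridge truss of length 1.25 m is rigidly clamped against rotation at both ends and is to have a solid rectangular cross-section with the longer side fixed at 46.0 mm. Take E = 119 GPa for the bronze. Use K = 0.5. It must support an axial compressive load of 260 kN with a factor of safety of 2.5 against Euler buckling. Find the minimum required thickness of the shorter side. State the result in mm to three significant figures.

Required P_cr = n·P = 2.5 × 260 = 650.0 kN
L_e = K·L = 0.5 × 1.25 = 0.6250 m
Required I = P_cr·L_e²/(π²E) = 6.500×10^5 × 0.6250² / (π² × 1.19×10^11) = 2.162×10^-7 m⁴
I_req = 2.162×10^5 mm⁴
Rectangle, weak axis: I_min = h·b³/12 with h = 46.0 mm fixed  ⇒  b = (12I/h)^(1/3) = 38.3 mm

b ≈ 38.3 mm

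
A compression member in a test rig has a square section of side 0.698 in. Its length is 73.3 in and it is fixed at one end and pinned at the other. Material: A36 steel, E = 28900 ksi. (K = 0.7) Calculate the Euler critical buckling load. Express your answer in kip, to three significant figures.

P_cr ≈ 2.14 kip

I = a⁴/12 = 0.698⁴/12 = 1.978×10^-2 in⁴
Effective length L_e = K·L = 0.7 × 73.3 = 51.31 in
P_cr = π²EI / L_e² = π² × 28900×10³ × 1.978×10^-2 / 51.31² = 2.143×10^3 lb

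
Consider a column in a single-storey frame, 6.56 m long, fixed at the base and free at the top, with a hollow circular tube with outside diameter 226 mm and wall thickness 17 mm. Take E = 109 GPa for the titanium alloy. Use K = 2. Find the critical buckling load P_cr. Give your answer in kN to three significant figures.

P_cr ≈ 383 kN

Inner diameter d_i = 226 − 2×17 = 192.0 mm
I = π(d_o⁴ − d_i⁴)/64 = π(226⁴ − 192.0⁴)/64 = 6.135×10^7 mm⁴
I = 6.135×10^7 mm⁴ = 6.135×10^-5 m⁴
Effective length L_e = K·L = 2 × 6.56 = 13.12 m
P_cr = π²EI / L_e² = π² × 109×10⁹ × 6.135×10^-5 / 13.12² = 3.834×10^5 N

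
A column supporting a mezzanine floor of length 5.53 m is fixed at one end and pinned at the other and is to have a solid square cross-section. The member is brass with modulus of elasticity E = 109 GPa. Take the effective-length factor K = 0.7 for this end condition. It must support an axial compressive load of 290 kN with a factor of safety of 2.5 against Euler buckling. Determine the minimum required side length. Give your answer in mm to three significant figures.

a ≈ 105 mm

Required P_cr = n·P = 2.5 × 290 = 725.0 kN
L_e = K·L = 0.7 × 5.53 = 3.871 m
Required I = P_cr·L_e²/(π²E) = 7.250×10^5 × 3.871² / (π² × 1.09×10^11) = 1.010×10^-5 m⁴
I_req = 1.010×10^7 mm⁴
Solid square: I = a⁴/12  ⇒  a = (12I)^(1/4) = (12×1.010×10^7)^(1/4) = 105 mm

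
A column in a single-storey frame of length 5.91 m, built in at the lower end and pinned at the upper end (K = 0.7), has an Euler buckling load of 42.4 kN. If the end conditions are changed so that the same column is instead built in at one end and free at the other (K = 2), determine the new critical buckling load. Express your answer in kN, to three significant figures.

P_cr ≈ 5.19 kN

P_cr ∝ 1/K², so P_cr,new = P_cr,old × (K_old/K_new)² = 42.4 × (0.7/2)²
= 42.4 × 0.1225 = 5.19 kN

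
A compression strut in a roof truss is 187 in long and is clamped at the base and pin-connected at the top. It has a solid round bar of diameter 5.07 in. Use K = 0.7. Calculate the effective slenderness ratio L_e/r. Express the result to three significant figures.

I = πd⁴/64 = π×5.07⁴/64 = 32.43 in⁴
A = 20.19 in²;  r_min = √(I/A) = √(32.43/20.19) = 1.268 in
L_e = K·L = 0.7 × 187 = 130.9 in
λ = L_e / r_min = 130.90 / 1.268 = 103

λ ≈ 103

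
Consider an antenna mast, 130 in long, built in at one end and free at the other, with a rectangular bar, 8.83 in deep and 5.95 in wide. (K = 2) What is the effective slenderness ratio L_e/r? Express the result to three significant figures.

Buckling occurs about the weak axis: I_min = h·b³/12 with b = 5.95 in (the shorter side).
I_min = 8.83×5.95³/12 = 155.0 in⁴
A = 52.54 in²;  r_min = √(I/A) = √(155.0/52.54) = 1.718 in
L_e = K·L = 2 × 130 = 260.0 in
λ = L_e / r_min = 260.00 / 1.718 = 151

λ ≈ 151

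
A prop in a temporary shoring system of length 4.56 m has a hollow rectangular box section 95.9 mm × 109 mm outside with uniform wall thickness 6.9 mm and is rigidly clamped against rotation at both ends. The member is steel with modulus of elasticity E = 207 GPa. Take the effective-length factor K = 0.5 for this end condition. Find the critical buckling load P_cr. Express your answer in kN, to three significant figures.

Inner dimensions: h_i = 109 − 2×6.9 = 95.20 mm, b_i = 95.9 − 2×6.9 = 82.10 mm
Weak-axis I_min = (h_o·b_o³ − h_i·b_i³)/12 with b_o = 95.9, b_i = 82.10 mm (shorter outer/inner sides).
I_min = (109×95.9³ − 95.20×82.10³)/12 = 3.621×10^6 mm⁴
I = 3.621×10^6 mm⁴ = 3.621×10^-6 m⁴
Effective length L_e = K·L = 0.5 × 4.56 = 2.280 m
P_cr = π²EI / L_e² = π² × 207×10⁹ × 3.621×10^-6 / 2.280² = 1.423×10^6 N

P_cr ≈ 1420 kN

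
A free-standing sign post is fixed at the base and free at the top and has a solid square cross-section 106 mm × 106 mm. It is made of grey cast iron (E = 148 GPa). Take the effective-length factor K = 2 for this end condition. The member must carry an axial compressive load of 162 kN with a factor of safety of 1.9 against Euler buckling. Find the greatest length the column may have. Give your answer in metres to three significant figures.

L_max ≈ 3.53 m

I = a⁴/12 = 106⁴/12 = 1.052×10^7 mm⁴
I = 1.052×10^-5 m⁴
Required critical load P_cr = n·P = 1.9 × 162 = 307.8 kN = 3.078×10^5 N
From P_cr = π²EI/(K·L)²:  L = (1/K)·√(π²EI/P_cr) = (1/2)·√(π²×1.48×10^11×1.052×10^-5/3.078×10^5)
L = 3.53 m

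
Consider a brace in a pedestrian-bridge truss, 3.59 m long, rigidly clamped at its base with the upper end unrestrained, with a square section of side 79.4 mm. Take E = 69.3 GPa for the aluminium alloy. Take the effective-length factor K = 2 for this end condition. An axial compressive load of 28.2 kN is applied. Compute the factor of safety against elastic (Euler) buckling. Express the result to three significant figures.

I = a⁴/12 = 79.4⁴/12 = 3.312×10^6 mm⁴
I = 3.312×10^6 mm⁴ = 3.312×10^-6 m⁴
Effective length L_e = K·L = 2 × 3.59 = 7.180 m
P_cr = π²EI / L_e² = π² × 69.3×10⁹ × 3.312×10^-6 / 7.180² = 4.394×10^4 N
Factor of safety n = P_cr / P = 43.943 / 28.2 = 1.56

n ≈ 1.56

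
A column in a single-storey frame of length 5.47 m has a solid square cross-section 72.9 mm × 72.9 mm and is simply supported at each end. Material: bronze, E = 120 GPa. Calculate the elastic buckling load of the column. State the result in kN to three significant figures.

I = a⁴/12 = 72.9⁴/12 = 2.354×10^6 mm⁴
I = 2.354×10^6 mm⁴ = 2.354×10^-6 m⁴
Effective length L_e = K·L = 1 × 5.47 = 5.470 m
P_cr = π²EI / L_e² = π² × 120×10⁹ × 2.354×10^-6 / 5.470² = 9.316×10^4 N

P_cr ≈ 93.2 kN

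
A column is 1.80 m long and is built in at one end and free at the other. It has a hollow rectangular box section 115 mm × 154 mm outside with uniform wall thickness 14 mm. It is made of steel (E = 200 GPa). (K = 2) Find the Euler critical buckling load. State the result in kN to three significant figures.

P_cr ≈ 1920 kN

Inner dimensions: h_i = 154 − 2×14 = 126.0 mm, b_i = 115 − 2×14 = 87.00 mm
Weak-axis I_min = (h_o·b_o³ − h_i·b_i³)/12 with b_o = 115, b_i = 87.00 mm (shorter outer/inner sides).
I_min = (154×115³ − 126.0×87.00³)/12 = 1.260×10^7 mm⁴
I = 1.260×10^7 mm⁴ = 1.260×10^-5 m⁴
Effective length L_e = K·L = 2 × 1.80 = 3.600 m
P_cr = π²EI / L_e² = π² × 200×10⁹ × 1.260×10^-5 / 3.600² = 1.920×10^6 N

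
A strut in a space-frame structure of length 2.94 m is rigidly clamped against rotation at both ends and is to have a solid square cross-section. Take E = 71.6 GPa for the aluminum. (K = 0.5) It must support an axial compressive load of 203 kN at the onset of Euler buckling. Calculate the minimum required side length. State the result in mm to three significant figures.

a ≈ 52.2 mm

L_e = K·L = 0.5 × 2.94 = 1.470 m
Required I = P_cr·L_e²/(π²E) = 2.030×10^5 × 1.470² / (π² × 7.16×10^10) = 6.208×10^-7 m⁴
I_req = 6.208×10^5 mm⁴
Solid square: I = a⁴/12  ⇒  a = (12I)^(1/4) = (12×6.208×10^5)^(1/4) = 52.2 mm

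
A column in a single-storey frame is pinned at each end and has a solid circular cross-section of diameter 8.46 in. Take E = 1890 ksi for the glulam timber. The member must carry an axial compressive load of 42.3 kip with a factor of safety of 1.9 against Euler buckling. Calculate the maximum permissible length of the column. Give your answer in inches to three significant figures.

L_max ≈ 242 in

I = πd⁴/64 = π×8.46⁴/64 = 251.4 in⁴
Required critical load P_cr = n·P = 1.9 × 42.3 = 80.37 kip = 8.037×10^4 lb
From P_cr = π²EI/(K·L)²:  L = (1/K)·√(π²EI/P_cr) = (1/1)·√(π²×1.89×10^6×251.4/8.037×10^4)
L = 242 in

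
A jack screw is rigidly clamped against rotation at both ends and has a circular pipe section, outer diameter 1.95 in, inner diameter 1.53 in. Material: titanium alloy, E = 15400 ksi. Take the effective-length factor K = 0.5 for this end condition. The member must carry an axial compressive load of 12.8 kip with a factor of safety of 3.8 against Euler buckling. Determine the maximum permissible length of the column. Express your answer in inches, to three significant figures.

L_max ≈ 74.2 in

d_o = 1.95 in, d_i = 1.53 in
I = π(d_o⁴ − d_i⁴)/64 = π(1.95⁴ − 1.530⁴)/64 = 0.4408 in⁴
Required critical load P_cr = n·P = 3.8 × 12.8 = 48.64 kip = 4.864×10^4 lb
From P_cr = π²EI/(K·L)²:  L = (1/K)·√(π²EI/P_cr) = (1/0.5)·√(π²×1.54×10^7×0.4408/4.864×10^4)
L = 74.2 in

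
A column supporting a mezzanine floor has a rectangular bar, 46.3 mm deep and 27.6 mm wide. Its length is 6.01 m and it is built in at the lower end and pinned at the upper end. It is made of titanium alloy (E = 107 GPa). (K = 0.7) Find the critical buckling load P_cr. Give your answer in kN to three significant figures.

Buckling occurs about the weak axis: I_min = h·b³/12 with b = 27.6 mm (the shorter side).
I_min = 46.3×27.6³/12 = 8.112×10^4 mm⁴
I = 8.112×10^4 mm⁴ = 8.112×10^-8 m⁴
Effective length L_e = K·L = 0.7 × 6.01 = 4.207 m
P_cr = π²EI / L_e² = π² × 107×10⁹ × 8.112×10^-8 / 4.207² = 4.840×10^3 N

P_cr ≈ 4.84 kN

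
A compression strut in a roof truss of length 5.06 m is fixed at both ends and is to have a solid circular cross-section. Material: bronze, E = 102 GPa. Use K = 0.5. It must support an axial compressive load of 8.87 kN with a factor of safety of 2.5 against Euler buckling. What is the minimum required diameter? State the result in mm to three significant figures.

Required P_cr = n·P = 2.5 × 8.87 = 22.17 kN
L_e = K·L = 0.5 × 5.06 = 2.530 m
Required I = P_cr·L_e²/(π²E) = 2.217×10^4 × 2.530² / (π² × 1.02×10^11) = 1.410×10^-7 m⁴
I_req = 1.410×10^5 mm⁴
Solid circle: I = πd⁴/64  ⇒  d = (64I/π)^(1/4) = (64×1.410×10^5/π)^(1/4) = 41.2 mm

d ≈ 41.2 mm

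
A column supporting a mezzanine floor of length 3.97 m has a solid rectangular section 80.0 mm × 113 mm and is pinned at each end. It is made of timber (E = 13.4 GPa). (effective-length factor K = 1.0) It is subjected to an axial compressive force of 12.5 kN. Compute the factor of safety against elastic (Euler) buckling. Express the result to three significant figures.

n ≈ 3.24

Buckling occurs about the weak axis: I_min = h·b³/12 with b = 80.0 mm (the shorter side).
I_min = 113×80.0³/12 = 4.821×10^6 mm⁴
I = 4.821×10^6 mm⁴ = 4.821×10^-6 m⁴
Effective length L_e = K·L = 1 × 3.97 = 3.970 m
P_cr = π²EI / L_e² = π² × 13.4×10⁹ × 4.821×10^-6 / 3.970² = 4.046×10^4 N
Factor of safety n = P_cr / P = 40.457 / 12.5 = 3.24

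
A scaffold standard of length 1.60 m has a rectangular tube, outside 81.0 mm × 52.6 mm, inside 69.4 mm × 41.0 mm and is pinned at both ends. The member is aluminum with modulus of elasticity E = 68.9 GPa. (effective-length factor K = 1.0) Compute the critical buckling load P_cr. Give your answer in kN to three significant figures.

Weak-axis I_min = (h_o·b_o³ − h_i·b_i³)/12 with b_o = 52.6, b_i = 41.00 mm (shorter outer/inner sides).
I_min = (81.0×52.6³ − 69.40×41.00³)/12 = 5.837×10^5 mm⁴
I = 5.837×10^5 mm⁴ = 5.837×10^-7 m⁴
Effective length L_e = K·L = 1 × 1.60 = 1.600 m
P_cr = π²EI / L_e² = π² × 68.9×10⁹ × 5.837×10^-7 / 1.600² = 1.551×10^5 N

P_cr ≈ 155 kN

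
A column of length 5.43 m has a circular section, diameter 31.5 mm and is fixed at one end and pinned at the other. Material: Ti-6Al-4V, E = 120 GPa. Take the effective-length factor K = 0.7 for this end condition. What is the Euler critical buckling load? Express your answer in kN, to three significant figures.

I = πd⁴/64 = π×31.5⁴/64 = 4.833×10^4 mm⁴
I = 4.833×10^4 mm⁴ = 4.833×10^-8 m⁴
Effective length L_e = K·L = 0.7 × 5.43 = 3.801 m
P_cr = π²EI / L_e² = π² × 120×10⁹ × 4.833×10^-8 / 3.801² = 3.962×10^3 N

P_cr ≈ 3.96 kN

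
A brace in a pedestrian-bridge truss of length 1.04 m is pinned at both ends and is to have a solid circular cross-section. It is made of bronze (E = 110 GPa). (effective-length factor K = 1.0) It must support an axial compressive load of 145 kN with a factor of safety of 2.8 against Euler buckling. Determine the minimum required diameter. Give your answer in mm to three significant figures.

d ≈ 53.6 mm

Required P_cr = n·P = 2.8 × 145 = 406.0 kN
L_e = K·L = 1 × 1.04 = 1.040 m
Required I = P_cr·L_e²/(π²E) = 4.060×10^5 × 1.040² / (π² × 1.10×10^11) = 4.045×10^-7 m⁴
I_req = 4.045×10^5 mm⁴
Solid circle: I = πd⁴/64  ⇒  d = (64I/π)^(1/4) = (64×4.045×10^5/π)^(1/4) = 53.6 mm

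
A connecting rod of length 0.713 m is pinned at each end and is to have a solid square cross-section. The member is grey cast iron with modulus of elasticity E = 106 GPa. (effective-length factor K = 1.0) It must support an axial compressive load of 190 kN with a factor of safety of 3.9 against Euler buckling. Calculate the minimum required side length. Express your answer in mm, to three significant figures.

Required P_cr = n·P = 3.9 × 190 = 741.0 kN
L_e = K·L = 1 × 0.713 = 0.7130 m
Required I = P_cr·L_e²/(π²E) = 7.410×10^5 × 0.7130² / (π² × 1.06×10^11) = 3.601×10^-7 m⁴
I_req = 3.601×10^5 mm⁴
Solid square: I = a⁴/12  ⇒  a = (12I)^(1/4) = (12×3.601×10^5)^(1/4) = 45.6 mm

a ≈ 45.6 mm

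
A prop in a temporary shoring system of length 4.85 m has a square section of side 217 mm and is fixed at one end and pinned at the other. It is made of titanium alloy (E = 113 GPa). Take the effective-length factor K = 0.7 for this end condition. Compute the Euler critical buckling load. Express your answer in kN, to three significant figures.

P_cr ≈ 17900 kN

I = a⁴/12 = 217⁴/12 = 1.848×10^8 mm⁴
I = 1.848×10^8 mm⁴ = 1.848×10^-4 m⁴
Effective length L_e = K·L = 0.7 × 4.85 = 3.395 m
P_cr = π²EI / L_e² = π² × 113×10⁹ × 1.848×10^-4 / 3.395² = 1.788×10^7 N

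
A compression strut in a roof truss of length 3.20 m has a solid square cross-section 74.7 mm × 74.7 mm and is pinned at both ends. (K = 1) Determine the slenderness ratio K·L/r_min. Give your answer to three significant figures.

λ ≈ 148

I = a⁴/12 = 74.7⁴/12 = 2.595×10^6 mm⁴
A = 5.580×10^3 mm²;  r_min = √(I/A) = √(2.595×10^6/5.580×10^3) = 21.56 mm
L_e = K·L = 1 × 3.20 m = 3.200 m = 3200.0 mm
λ = L_e / r_min = 3200.0 / 21.56 = 148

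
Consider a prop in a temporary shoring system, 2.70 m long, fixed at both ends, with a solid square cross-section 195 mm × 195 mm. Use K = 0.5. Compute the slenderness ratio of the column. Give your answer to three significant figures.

λ ≈ 24.0

For a square r = a/√12 = 195/√12 = 56.29 mm
L_e = K·L = 0.5 × 2.70 m = 1.350 m = 1350.0 mm
λ = L_e / r_min = 1350.0 / 56.29 = 24.0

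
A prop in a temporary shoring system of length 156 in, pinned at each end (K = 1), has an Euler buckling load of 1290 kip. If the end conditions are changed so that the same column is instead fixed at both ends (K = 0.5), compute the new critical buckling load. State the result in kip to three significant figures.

P_cr ∝ 1/K², so P_cr,new = P_cr,old × (K_old/K_new)² = 1290 × (1/0.5)²
= 1290 × 4.000 = 5160 kip

P_cr ≈ 5160 kip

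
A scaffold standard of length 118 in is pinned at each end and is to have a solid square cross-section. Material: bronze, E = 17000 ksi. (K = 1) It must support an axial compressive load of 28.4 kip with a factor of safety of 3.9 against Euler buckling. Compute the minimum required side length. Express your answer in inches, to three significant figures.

Required P_cr = n·P = 3.9 × 28.4 = 110.8 kip
L_e = K·L = 1 × 118 = 118.0 in
Required I = P_cr·L_e²/(π²E) = 1.108×10^5 × 118.0² / (π² × 1.70×10^7) = 9.192 in⁴
Solid square: I = a⁴/12  ⇒  a = (12I)^(1/4) = (12×9.192)^(1/4) = 3.24 in

a ≈ 3.24 in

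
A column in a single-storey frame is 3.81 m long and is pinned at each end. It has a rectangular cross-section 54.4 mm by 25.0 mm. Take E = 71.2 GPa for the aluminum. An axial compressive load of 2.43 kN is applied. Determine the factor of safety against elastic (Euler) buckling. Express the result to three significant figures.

Buckling occurs about the weak axis: I_min = h·b³/12 with b = 25.0 mm (the shorter side).
I_min = 54.4×25.0³/12 = 7.083×10^4 mm⁴
I = 7.083×10^4 mm⁴ = 7.083×10^-8 m⁴
Effective length L_e = K·L = 1 × 3.81 = 3.810 m
P_cr = π²EI / L_e² = π² × 71.2×10⁹ × 7.083×10^-8 / 3.810² = 3.429×10^3 N
Factor of safety n = P_cr / P = 3.4290 / 2.43 = 1.41

n ≈ 1.41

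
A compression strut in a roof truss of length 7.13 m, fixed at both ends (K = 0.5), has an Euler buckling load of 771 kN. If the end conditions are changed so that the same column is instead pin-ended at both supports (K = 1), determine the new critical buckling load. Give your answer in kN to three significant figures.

P_cr ∝ 1/K², so P_cr,new = P_cr,old × (K_old/K_new)² = 771 × (0.5/1)²
= 771 × 0.2500 = 193 kN

P_cr ≈ 193 kN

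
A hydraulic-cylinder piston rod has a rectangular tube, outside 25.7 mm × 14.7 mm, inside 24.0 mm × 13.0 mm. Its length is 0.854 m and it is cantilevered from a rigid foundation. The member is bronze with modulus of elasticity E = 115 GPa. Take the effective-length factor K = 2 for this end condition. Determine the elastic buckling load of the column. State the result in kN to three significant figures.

Weak-axis I_min = (h_o·b_o³ − h_i·b_i³)/12 with b_o = 14.7, b_i = 13.00 mm (shorter outer/inner sides).
I_min = (25.7×14.7³ − 24.00×13.00³)/12 = 2.409×10^3 mm⁴
I = 2.409×10^3 mm⁴ = 2.409×10^-9 m⁴
Effective length L_e = K·L = 2 × 0.854 = 1.708 m
P_cr = π²EI / L_e² = π² × 115×10⁹ × 2.409×10^-9 / 1.708² = 937.3 N

P_cr ≈ 0.937 kN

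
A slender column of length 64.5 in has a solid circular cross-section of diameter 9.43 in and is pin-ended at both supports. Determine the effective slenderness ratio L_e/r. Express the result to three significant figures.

λ ≈ 27.4

I = πd⁴/64 = π×9.43⁴/64 = 388.2 in⁴
A = 69.84 in²;  r_min = √(I/A) = √(388.2/69.84) = 2.358 in
L_e = K·L = 1 × 64.5 = 64.50 in
λ = L_e / r_min = 64.500 / 2.358 = 27.4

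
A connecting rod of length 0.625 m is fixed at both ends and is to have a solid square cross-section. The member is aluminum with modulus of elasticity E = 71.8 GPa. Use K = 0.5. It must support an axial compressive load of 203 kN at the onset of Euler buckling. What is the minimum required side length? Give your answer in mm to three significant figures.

a ≈ 24.1 mm

L_e = K·L = 0.5 × 0.625 = 0.3125 m
Required I = P_cr·L_e²/(π²E) = 2.030×10^5 × 0.3125² / (π² × 7.18×10^10) = 2.798×10^-8 m⁴
I_req = 2.798×10^4 mm⁴
Solid square: I = a⁴/12  ⇒  a = (12I)^(1/4) = (12×2.798×10^4)^(1/4) = 24.1 mm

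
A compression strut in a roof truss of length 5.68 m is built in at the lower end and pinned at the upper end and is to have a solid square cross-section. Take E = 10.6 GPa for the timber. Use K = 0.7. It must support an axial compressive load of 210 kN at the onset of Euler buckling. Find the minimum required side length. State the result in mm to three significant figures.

L_e = K·L = 0.7 × 5.68 = 3.976 m
Required I = P_cr·L_e²/(π²E) = 2.100×10^5 × 3.976² / (π² × 1.06×10^10) = 3.173×10^-5 m⁴
I_req = 3.173×10^7 mm⁴
Solid square: I = a⁴/12  ⇒  a = (12I)^(1/4) = (12×3.173×10^7)^(1/4) = 140 mm

a ≈ 140 mm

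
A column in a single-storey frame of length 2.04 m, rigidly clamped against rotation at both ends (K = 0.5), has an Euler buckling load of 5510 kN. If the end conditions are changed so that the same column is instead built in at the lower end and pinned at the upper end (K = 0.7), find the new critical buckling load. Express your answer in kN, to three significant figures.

P_cr ≈ 2810 kN

P_cr ∝ 1/K², so P_cr,new = P_cr,old × (K_old/K_new)² = 5510 × (0.5/0.7)²
= 5510 × 0.5102 = 2810 kN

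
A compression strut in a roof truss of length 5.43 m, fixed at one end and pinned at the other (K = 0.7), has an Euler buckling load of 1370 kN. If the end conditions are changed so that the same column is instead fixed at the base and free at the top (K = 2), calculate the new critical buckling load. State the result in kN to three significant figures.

P_cr ≈ 168 kN

P_cr ∝ 1/K², so P_cr,new = P_cr,old × (K_old/K_new)² = 1370 × (0.7/2)²
= 1370 × 0.1225 = 168 kN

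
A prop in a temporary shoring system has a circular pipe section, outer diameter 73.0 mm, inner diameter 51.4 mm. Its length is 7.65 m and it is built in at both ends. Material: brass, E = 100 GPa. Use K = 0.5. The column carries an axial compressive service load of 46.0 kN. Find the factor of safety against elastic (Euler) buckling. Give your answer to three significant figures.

n ≈ 1.54

d_o = 73.0 mm, d_i = 51.4 mm
I = π(d_o⁴ − d_i⁴)/64 = π(73.0⁴ − 51.40⁴)/64 = 1.051×10^6 mm⁴
I = 1.051×10^6 mm⁴ = 1.051×10^-6 m⁴
Effective length L_e = K·L = 0.5 × 7.65 = 3.825 m
P_cr = π²EI / L_e² = π² × 100×10⁹ × 1.051×10^-6 / 3.825² = 7.092×10^4 N
Factor of safety n = P_cr / P = 70.924 / 46.0 = 1.54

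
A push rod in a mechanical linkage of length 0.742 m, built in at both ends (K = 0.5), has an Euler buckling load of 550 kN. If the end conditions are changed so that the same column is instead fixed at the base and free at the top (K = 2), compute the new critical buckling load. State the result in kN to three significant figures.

P_cr ≈ 34.4 kN

P_cr ∝ 1/K², so P_cr,new = P_cr,old × (K_old/K_new)² = 550 × (0.5/2)²
= 550 × 0.06250 = 34.4 kN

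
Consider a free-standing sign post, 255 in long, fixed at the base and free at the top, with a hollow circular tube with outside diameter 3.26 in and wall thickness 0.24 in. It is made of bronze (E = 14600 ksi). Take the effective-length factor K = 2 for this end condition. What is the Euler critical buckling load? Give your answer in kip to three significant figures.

P_cr ≈ 1.45 kip

Inner diameter d_i = 3.26 − 2×0.24 = 2.780 in
I = π(d_o⁴ − d_i⁴)/64 = π(3.26⁴ − 2.780⁴)/64 = 2.612 in⁴
Effective length L_e = K·L = 2 × 255 = 510.0 in
P_cr = π²EI / L_e² = π² × 14600×10³ × 2.612 / 510.0² = 1.447×10^3 lb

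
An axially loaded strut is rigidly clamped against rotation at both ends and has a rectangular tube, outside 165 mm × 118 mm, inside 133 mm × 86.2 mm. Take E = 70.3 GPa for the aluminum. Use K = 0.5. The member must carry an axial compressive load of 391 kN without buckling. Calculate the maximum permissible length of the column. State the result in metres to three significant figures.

L_max ≈ 10.5 m

Weak-axis I_min = (h_o·b_o³ − h_i·b_i³)/12 with b_o = 118, b_i = 86.20 mm (shorter outer/inner sides).
I_min = (165×118³ − 133.0×86.20³)/12 = 1.549×10^7 mm⁴
I = 1.549×10^-5 m⁴
At the buckling limit P_cr = P = 3.910×10^5 N
From P_cr = π²EI/(K·L)²:  L = (1/K)·√(π²EI/P_cr) = (1/0.5)·√(π²×7.03×10^10×1.549×10^-5/3.910×10^5)
L = 10.5 m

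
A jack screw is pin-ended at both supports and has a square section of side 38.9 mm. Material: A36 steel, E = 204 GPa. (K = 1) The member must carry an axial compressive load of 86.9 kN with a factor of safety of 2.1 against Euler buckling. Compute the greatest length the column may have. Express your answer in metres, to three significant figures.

I = a⁴/12 = 38.9⁴/12 = 1.908×10^5 mm⁴
I = 1.908×10^-7 m⁴
Required critical load P_cr = n·P = 2.1 × 86.9 = 182.5 kN = 1.825×10^5 N
From P_cr = π²EI/(K·L)²:  L = (1/K)·√(π²EI/P_cr) = (1/1)·√(π²×2.04×10^11×1.908×10^-7/1.825×10^5)
L = 1.45 m

L_max ≈ 1.45 m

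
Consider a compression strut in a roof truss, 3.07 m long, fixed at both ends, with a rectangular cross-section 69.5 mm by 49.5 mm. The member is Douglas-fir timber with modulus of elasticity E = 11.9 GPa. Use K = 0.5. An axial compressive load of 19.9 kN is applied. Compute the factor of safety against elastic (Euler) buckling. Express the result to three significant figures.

n ≈ 1.76

Buckling occurs about the weak axis: I_min = h·b³/12 with b = 49.5 mm (the shorter side).
I_min = 69.5×49.5³/12 = 7.025×10^5 mm⁴
I = 7.025×10^5 mm⁴ = 7.025×10^-7 m⁴
Effective length L_e = K·L = 0.5 × 3.07 = 1.535 m
P_cr = π²EI / L_e² = π² × 11.9×10⁹ × 7.025×10^-7 / 1.535² = 3.501×10^4 N
Factor of safety n = P_cr / P = 35.015 / 19.9 = 1.76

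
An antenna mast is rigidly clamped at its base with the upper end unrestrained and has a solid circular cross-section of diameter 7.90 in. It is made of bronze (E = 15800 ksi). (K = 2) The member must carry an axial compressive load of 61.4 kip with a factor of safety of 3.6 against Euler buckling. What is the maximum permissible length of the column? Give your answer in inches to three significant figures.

L_max ≈ 184 in

I = πd⁴/64 = π×7.90⁴/64 = 191.2 in⁴
Required critical load P_cr = n·P = 3.6 × 61.4 = 221.0 kip = 2.210×10^5 lb
From P_cr = π²EI/(K·L)²:  L = (1/K)·√(π²EI/P_cr) = (1/2)·√(π²×1.58×10^7×191.2/2.210×10^5)
L = 184 in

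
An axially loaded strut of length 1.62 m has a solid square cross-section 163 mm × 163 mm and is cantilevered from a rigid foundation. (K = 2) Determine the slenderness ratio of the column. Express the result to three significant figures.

λ ≈ 68.9

For a square r = a/√12 = 163/√12 = 47.05 mm
L_e = K·L = 2 × 1.62 m = 3.240 m = 3240.0 mm
λ = L_e / r_min = 3240.0 / 47.05 = 68.9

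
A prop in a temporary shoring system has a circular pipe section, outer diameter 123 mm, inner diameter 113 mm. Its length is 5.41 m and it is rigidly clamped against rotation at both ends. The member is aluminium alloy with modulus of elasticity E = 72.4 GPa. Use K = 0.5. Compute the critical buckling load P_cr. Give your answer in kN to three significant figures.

P_cr ≈ 316 kN

d_o = 123 mm, d_i = 113 mm
I = π(d_o⁴ − d_i⁴)/64 = π(123⁴ − 113.0⁴)/64 = 3.232×10^6 mm⁴
I = 3.232×10^6 mm⁴ = 3.232×10^-6 m⁴
Effective length L_e = K·L = 0.5 × 5.41 = 2.705 m
P_cr = π²EI / L_e² = π² × 72.4×10⁹ × 3.232×10^-6 / 2.705² = 3.156×10^5 N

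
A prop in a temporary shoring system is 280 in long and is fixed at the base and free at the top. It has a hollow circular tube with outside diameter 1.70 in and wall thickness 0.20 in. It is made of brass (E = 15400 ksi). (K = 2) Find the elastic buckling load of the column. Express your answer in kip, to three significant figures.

P_cr ≈ 0.131 kip

Inner diameter d_i = 1.70 − 2×0.20 = 1.300 in
I = π(d_o⁴ − d_i⁴)/64 = π(1.70⁴ − 1.300⁴)/64 = 0.2698 in⁴
Effective length L_e = K·L = 2 × 280 = 560.0 in
P_cr = π²EI / L_e² = π² × 15400×10³ × 0.2698 / 560.0² = 130.8 lb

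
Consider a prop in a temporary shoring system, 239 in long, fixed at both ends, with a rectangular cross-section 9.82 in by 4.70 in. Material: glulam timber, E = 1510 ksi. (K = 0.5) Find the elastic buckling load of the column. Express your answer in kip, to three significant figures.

P_cr ≈ 88.7 kip

Buckling occurs about the weak axis: I_min = h·b³/12 with b = 4.70 in (the shorter side).
I_min = 9.82×4.70³/12 = 84.96 in⁴
Effective length L_e = K·L = 0.5 × 239 = 119.5 in
P_cr = π²EI / L_e² = π² × 1510×10³ × 84.96 / 119.5² = 8.867×10^4 lb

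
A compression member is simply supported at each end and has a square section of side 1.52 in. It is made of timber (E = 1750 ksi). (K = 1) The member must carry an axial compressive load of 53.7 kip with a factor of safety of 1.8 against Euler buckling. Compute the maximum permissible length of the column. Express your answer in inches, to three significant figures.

L_max ≈ 8.92 in

I = a⁴/12 = 1.52⁴/12 = 0.4448 in⁴
Required critical load P_cr = n·P = 1.8 × 53.7 = 96.66 kip = 9.666×10^4 lb
From P_cr = π²EI/(K·L)²:  L = (1/K)·√(π²EI/P_cr) = (1/1)·√(π²×1.75×10^6×0.4448/9.666×10^4)
L = 8.92 in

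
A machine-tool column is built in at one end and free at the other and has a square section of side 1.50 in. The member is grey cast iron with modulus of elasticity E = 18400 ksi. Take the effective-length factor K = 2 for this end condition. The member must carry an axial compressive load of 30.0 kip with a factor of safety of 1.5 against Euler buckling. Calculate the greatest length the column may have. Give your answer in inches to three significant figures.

I = a⁴/12 = 1.50⁴/12 = 0.4219 in⁴
Required critical load P_cr = n·P = 1.5 × 30.0 = 45.00 kip = 4.500×10^4 lb
From P_cr = π²EI/(K·L)²:  L = (1/K)·√(π²EI/P_cr) = (1/2)·√(π²×1.84×10^7×0.4219/4.500×10^4)
L = 20.6 in

L_max ≈ 20.6 in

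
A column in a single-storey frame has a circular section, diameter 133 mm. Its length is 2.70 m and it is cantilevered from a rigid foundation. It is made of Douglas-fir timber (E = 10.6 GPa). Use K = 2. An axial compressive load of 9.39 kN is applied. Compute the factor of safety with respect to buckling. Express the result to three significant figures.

n ≈ 5.87

I = πd⁴/64 = π×133⁴/64 = 1.536×10^7 mm⁴
I = 1.536×10^7 mm⁴ = 1.536×10^-5 m⁴
Effective length L_e = K·L = 2 × 2.70 = 5.400 m
P_cr = π²EI / L_e² = π² × 10.6×10⁹ × 1.536×10^-5 / 5.400² = 5.511×10^4 N
Factor of safety n = P_cr / P = 55.105 / 9.39 = 5.87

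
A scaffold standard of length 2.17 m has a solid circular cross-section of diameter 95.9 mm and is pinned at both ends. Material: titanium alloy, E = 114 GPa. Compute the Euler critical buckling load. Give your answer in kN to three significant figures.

I = πd⁴/64 = π×95.9⁴/64 = 4.152×10^6 mm⁴
I = 4.152×10^6 mm⁴ = 4.152×10^-6 m⁴
Effective length L_e = K·L = 1 × 2.17 = 2.170 m
P_cr = π²EI / L_e² = π² × 114×10⁹ × 4.152×10^-6 / 2.170² = 9.920×10^5 N

P_cr ≈ 992 kN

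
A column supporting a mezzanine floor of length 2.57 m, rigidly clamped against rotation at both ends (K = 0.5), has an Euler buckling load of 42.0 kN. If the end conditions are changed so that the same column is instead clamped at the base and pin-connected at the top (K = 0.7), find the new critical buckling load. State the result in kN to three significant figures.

P_cr ≈ 21.4 kN

P_cr ∝ 1/K², so P_cr,new = P_cr,old × (K_old/K_new)² = 42.0 × (0.5/0.7)²
= 42.0 × 0.5102 = 21.4 kN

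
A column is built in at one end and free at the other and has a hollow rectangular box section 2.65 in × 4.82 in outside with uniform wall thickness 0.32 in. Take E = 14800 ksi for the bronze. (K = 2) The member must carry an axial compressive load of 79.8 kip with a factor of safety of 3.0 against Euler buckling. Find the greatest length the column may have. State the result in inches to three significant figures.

Inner dimensions: h_i = 4.82 − 2×0.32 = 4.180 in, b_i = 2.65 − 2×0.32 = 2.010 in
Weak-axis I_min = (h_o·b_o³ − h_i·b_i³)/12 with b_o = 2.65, b_i = 2.010 in (shorter outer/inner sides).
I_min = (4.82×2.65³ − 4.180×2.010³)/12 = 4.646 in⁴
Required critical load P_cr = n·P = 3.0 × 79.8 = 239.4 kip = 2.394×10^5 lb
From P_cr = π²EI/(K·L)²:  L = (1/K)·√(π²EI/P_cr) = (1/2)·√(π²×1.48×10^7×4.646/2.394×10^5)
L = 26.6 in

L_max ≈ 26.6 in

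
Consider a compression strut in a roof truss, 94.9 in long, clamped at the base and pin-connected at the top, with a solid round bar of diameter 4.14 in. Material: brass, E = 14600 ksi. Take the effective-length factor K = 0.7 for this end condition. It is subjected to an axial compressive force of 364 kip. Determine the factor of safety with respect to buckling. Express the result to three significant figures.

n ≈ 1.29

I = πd⁴/64 = π×4.14⁴/64 = 14.42 in⁴
Effective length L_e = K·L = 0.7 × 94.9 = 66.43 in
P_cr = π²EI / L_e² = π² × 14600×10³ × 14.42 / 66.43² = 4.709×10^5 lb
Factor of safety n = P_cr / P = 470.86 / 364 = 1.29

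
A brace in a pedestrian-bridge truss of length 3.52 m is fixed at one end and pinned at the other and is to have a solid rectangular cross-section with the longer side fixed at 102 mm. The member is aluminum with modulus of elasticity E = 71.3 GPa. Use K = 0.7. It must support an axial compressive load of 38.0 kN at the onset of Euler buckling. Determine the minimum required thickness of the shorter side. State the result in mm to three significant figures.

b ≈ 33.8 mm

L_e = K·L = 0.7 × 3.52 = 2.464 m
Required I = P_cr·L_e²/(π²E) = 3.800×10^4 × 2.464² / (π² × 7.13×10^10) = 3.279×10^-7 m⁴
I_req = 3.279×10^5 mm⁴
Rectangle, weak axis: I_min = h·b³/12 with h = 102 mm fixed  ⇒  b = (12I/h)^(1/3) = 33.8 mm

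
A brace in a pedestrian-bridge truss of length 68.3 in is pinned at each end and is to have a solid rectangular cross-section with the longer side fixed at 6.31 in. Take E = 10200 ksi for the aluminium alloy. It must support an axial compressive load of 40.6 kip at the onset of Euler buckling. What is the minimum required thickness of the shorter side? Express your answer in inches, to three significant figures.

b ≈ 1.53 in

L_e = K·L = 1 × 68.3 = 68.30 in
Required I = P_cr·L_e²/(π²E) = 4.060×10^4 × 68.30² / (π² × 1.02×10^7) = 1.881 in⁴
Rectangle, weak axis: I_min = h·b³/12 with h = 6.31 in fixed  ⇒  b = (12I/h)^(1/3) = 1.53 in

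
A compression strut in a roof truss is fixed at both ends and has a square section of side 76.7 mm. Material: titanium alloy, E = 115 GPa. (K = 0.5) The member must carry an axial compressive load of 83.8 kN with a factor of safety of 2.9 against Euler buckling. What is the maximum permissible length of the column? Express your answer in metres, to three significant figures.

L_max ≈ 7.34 m

I = a⁴/12 = 76.7⁴/12 = 2.884×10^6 mm⁴
I = 2.884×10^-6 m⁴
Required critical load P_cr = n·P = 2.9 × 83.8 = 243.0 kN = 2.430×10^5 N
From P_cr = π²EI/(K·L)²:  L = (1/K)·√(π²EI/P_cr) = (1/0.5)·√(π²×1.15×10^11×2.884×10^-6/2.430×10^5)
L = 7.34 m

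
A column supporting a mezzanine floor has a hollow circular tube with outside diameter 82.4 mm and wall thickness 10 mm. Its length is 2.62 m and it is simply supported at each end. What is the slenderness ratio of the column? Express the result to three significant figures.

λ ≈ 101

Inner diameter d_i = 82.4 − 2×10 = 62.40 mm
I = π(d_o⁴ − d_i⁴)/64 = π(82.4⁴ − 62.40⁴)/64 = 1.519×10^6 mm⁴
A = 2.275×10^3 mm²;  r_min = √(I/A) = √(1.519×10^6/2.275×10^3) = 25.84 mm
L_e = K·L = 1 × 2.62 m = 2.620 m = 2620.0 mm
λ = L_e / r_min = 2620.0 / 25.84 = 101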